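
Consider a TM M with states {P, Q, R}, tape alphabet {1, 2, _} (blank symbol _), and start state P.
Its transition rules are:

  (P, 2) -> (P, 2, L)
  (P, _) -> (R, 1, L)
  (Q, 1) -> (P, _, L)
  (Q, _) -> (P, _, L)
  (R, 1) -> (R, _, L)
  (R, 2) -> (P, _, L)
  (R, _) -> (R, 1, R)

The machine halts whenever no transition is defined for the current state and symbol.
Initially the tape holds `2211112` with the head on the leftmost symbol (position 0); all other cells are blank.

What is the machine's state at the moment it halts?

state=P head=0 tape=___[2]211112   (P,2)→(P,2,L)
state=P head=-1 tape=__[_]2211112   (P,_)→(R,1,L)
state=R head=-2 tape=_[_]12211112   (R,_)→(R,1,R)
state=R head=-1 tape=_1[1]2211112   (R,1)→(R,_,L)
state=R head=-2 tape=_[1]_2211112   (R,1)→(R,_,L)
state=R head=-3 tape=[_]__2211112   (R,_)→(R,1,R)
state=R head=-2 tape=1[_]_2211112   (R,_)→(R,1,R)
state=R head=-1 tape=11[_]2211112   (R,_)→(R,1,R)
state=R head=0 tape=111[2]211112   (R,2)→(P,_,L)
state=P head=-1 tape=11[1]_211112
No transition is defined for (P, 1); M halts in state P.

P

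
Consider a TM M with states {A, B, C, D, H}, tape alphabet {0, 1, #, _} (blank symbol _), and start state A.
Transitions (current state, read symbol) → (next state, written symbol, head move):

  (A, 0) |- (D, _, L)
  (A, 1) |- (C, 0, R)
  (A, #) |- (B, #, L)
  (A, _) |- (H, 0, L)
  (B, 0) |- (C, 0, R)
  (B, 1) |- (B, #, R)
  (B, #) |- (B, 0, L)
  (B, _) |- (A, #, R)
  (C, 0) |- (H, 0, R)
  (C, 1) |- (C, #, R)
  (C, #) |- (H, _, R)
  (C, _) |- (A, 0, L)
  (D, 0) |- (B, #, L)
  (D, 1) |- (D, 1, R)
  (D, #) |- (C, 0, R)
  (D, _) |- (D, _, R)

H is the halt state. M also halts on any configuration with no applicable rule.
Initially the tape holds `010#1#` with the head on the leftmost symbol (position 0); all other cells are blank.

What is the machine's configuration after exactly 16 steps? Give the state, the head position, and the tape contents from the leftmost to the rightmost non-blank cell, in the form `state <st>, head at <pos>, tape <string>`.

state B, head at 0, tape #0#1#

A | _[0]10#1#   read 0 → write _, move L, go to D
D | [_]_10#1#   read _ → write _, move R, go to D
D | _[_]10#1#   read _ → write _, move R, go to D
D | __[1]0#1#   read 1 → write 1, move R, go to D
D | __1[0]#1#   read 0 → write #, move L, go to B
B | __[1]##1#   read 1 → write #, move R, go to B
B | __#[#]#1#   read # → write 0, move L, go to B
B | __[#]0#1#   read # → write 0, move L, go to B
B | _[_]00#1#   read _ → write #, move R, go to A
A | _#[0]0#1#   read 0 → write _, move L, go to D
D | _[#]_0#1#   read # → write 0, move R, go to C
C | _0[_]0#1#   read _ → write 0, move L, go to A
A | _[0]00#1#   read 0 → write _, move L, go to D
D | [_]_00#1#   read _ → write _, move R, go to D
D | _[_]00#1#   read _ → write _, move R, go to D
D | __[0]0#1#   read 0 → write #, move L, go to B
B | _[_]#0#1#
After 16 steps: state B, head at 0, tape #0#1#.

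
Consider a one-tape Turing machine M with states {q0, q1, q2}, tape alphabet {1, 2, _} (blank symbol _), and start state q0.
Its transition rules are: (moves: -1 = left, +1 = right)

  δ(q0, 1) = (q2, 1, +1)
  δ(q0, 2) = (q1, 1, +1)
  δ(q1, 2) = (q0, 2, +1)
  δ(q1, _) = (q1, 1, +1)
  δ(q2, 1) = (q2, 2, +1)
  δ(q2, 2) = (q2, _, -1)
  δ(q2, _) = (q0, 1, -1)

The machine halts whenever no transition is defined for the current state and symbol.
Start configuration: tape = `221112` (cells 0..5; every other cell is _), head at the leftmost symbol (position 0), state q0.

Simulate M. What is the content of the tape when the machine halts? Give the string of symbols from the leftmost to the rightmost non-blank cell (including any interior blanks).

state=q0 head=0 tape=[2]21112   (q0,2)→(q1,1,+1)
state=q1 head=1 tape=1[2]1112   (q1,2)→(q0,2,+1)
state=q0 head=2 tape=12[1]112   (q0,1)→(q2,1,+1)
state=q2 head=3 tape=121[1]12   (q2,1)→(q2,2,+1)
state=q2 head=4 tape=1212[1]2   (q2,1)→(q2,2,+1)
state=q2 head=5 tape=12122[2]   (q2,2)→(q2,_,-1)
state=q2 head=4 tape=1212[2]_   (q2,2)→(q2,_,-1)
state=q2 head=3 tape=121[2]__   (q2,2)→(q2,_,-1)
state=q2 head=2 tape=12[1]___   (q2,1)→(q2,2,+1)
state=q2 head=3 tape=122[_]__   (q2,_)→(q0,1,-1)
state=q0 head=2 tape=12[2]1__   (q0,2)→(q1,1,+1)
state=q1 head=3 tape=121[1]__
The non-blank tape span at halt is 1211.

1211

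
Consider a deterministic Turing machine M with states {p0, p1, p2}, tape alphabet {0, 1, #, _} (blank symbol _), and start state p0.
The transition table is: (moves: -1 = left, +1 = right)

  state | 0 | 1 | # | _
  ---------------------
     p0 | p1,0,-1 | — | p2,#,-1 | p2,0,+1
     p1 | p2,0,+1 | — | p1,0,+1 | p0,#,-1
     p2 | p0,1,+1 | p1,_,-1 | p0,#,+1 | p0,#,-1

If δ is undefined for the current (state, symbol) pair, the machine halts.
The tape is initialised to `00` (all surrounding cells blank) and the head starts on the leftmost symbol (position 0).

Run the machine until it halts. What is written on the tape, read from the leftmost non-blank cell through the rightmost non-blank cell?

00010#

p0 | __[0]0__   read 0 → write 0, move -1, go to p1
p1 | _[_]00__   read _ → write #, move -1, go to p0
p0 | [_]#00__   read _ → write 0, move +1, go to p2
p2 | 0[#]00__   read # → write #, move +1, go to p0
p0 | 0#[0]0__   read 0 → write 0, move -1, go to p1
p1 | 0[#]00__   read # → write 0, move +1, go to p1
p1 | 00[0]0__   read 0 → write 0, move +1, go to p2
p2 | 000[0]__   read 0 → write 1, move +1, go to p0
p0 | 0001[_]_   read _ → write 0, move +1, go to p2
p2 | 00010[_]   read _ → write #, move -1, go to p0
p0 | 0001[0]#   read 0 → write 0, move -1, go to p1
p1 | 000[1]0#
The non-blank tape span at halt is 00010#.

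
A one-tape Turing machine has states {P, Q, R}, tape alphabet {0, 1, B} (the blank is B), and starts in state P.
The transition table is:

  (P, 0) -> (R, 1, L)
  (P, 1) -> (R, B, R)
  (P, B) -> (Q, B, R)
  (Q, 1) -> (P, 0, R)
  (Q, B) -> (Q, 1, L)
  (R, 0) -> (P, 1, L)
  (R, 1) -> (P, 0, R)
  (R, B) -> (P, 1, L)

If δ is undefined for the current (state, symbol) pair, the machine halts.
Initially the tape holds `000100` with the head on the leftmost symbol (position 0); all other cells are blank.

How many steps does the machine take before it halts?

P | BB[0]00100BB   read 0 → write 1, move L, go to R
R | B[B]100100BB   read B → write 1, move L, go to P
P | [B]1100100BB   read B → write B, move R, go to Q
Q | B[1]100100BB   read 1 → write 0, move R, go to P
P | B0[1]00100BB   read 1 → write B, move R, go to R
R | B0B[0]0100BB   read 0 → write 1, move L, go to P
P | B0[B]10100BB   read B → write B, move R, go to Q
Q | B0B[1]0100BB   read 1 → write 0, move R, go to P
P | B0B0[0]100BB   read 0 → write 1, move L, go to R
R | B0B[0]1100BB   read 0 → write 1, move L, go to P
P | B0[B]11100BB   read B → write B, move R, go to Q
Q | B0B[1]1100BB   read 1 → write 0, move R, go to P
P | B0B0[1]100BB   read 1 → write B, move R, go to R
R | B0B0B[1]00BB   read 1 → write 0, move R, go to P
P | B0B0B0[0]0BB   read 0 → write 1, move L, go to R
R | B0B0B[0]10BB   read 0 → write 1, move L, go to P
P | B0B0[B]110BB   read B → write B, move R, go to Q
Q | B0B0B[1]10BB   read 1 → write 0, move R, go to P
P | B0B0B0[1]0BB   read 1 → write B, move R, go to R
R | B0B0B0B[0]BB   read 0 → write 1, move L, go to P
P | B0B0B0[B]1BB   read B → write B, move R, go to Q
Q | B0B0B0B[1]BB   read 1 → write 0, move R, go to P
P | B0B0B0B0[B]B   read B → write B, move R, go to Q
Q | B0B0B0B0B[B]   read B → write 1, move L, go to Q
Q | B0B0B0B0[B]1   read B → write 1, move L, go to Q
Q | B0B0B0B[0]11
M halts after 25 transitions.

25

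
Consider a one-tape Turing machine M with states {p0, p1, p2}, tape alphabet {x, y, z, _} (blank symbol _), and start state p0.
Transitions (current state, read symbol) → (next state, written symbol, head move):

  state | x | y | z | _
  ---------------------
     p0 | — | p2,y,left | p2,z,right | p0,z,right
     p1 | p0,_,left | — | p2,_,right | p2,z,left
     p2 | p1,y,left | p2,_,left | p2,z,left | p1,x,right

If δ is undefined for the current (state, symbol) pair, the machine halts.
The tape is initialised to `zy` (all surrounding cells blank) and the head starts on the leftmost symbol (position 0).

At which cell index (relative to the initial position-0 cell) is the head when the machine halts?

-5

p0 | _____[z]y_   read z → write z, move right, go to p2
p2 | _____z[y]_   read y → write _, move left, go to p2
p2 | _____[z]__   read z → write z, move left, go to p2
p2 | ____[_]z__   read _ → write x, move right, go to p1
p1 | ____x[z]__   read z → write _, move right, go to p2
p2 | ____x_[_]_   read _ → write x, move right, go to p1
p1 | ____x_x[_]   read _ → write z, move left, go to p2
p2 | ____x_[x]z   read x → write y, move left, go to p1
p1 | ____x[_]yz   read _ → write z, move left, go to p2
p2 | ____[x]zyz   read x → write y, move left, go to p1
p1 | ___[_]yzyz   read _ → write z, move left, go to p2
p2 | __[_]zyzyz   read _ → write x, move right, go to p1
p1 | __x[z]yzyz   read z → write _, move right, go to p2
p2 | __x_[y]zyz   read y → write _, move left, go to p2
p2 | __x[_]_zyz   read _ → write x, move right, go to p1
p1 | __xx[_]zyz   read _ → write z, move left, go to p2
p2 | __x[x]zzyz   read x → write y, move left, go to p1
p1 | __[x]yzzyz   read x → write _, move left, go to p0
p0 | _[_]_yzzyz   read _ → write z, move right, go to p0
p0 | _z[_]yzzyz   read _ → write z, move right, go to p0
p0 | _zz[y]zzyz   read y → write y, move left, go to p2
p2 | _z[z]yzzyz   read z → write z, move left, go to p2
p2 | _[z]zyzzyz   read z → write z, move left, go to p2
p2 | [_]zzyzzyz   read _ → write x, move right, go to p1
p1 | x[z]zyzzyz   read z → write _, move right, go to p2
p2 | x_[z]yzzyz   read z → write z, move left, go to p2
p2 | x[_]zyzzyz   read _ → write x, move right, go to p1
p1 | xx[z]yzzyz   read z → write _, move right, go to p2
p2 | xx_[y]zzyz   read y → write _, move left, go to p2
p2 | xx[_]_zzyz   read _ → write x, move right, go to p1
p1 | xxx[_]zzyz   read _ → write z, move left, go to p2
p2 | xx[x]zzzyz   read x → write y, move left, go to p1
p1 | x[x]yzzzyz   read x → write _, move left, go to p0
p0 | [x]_yzzzyz
At halt the head is at cell -5.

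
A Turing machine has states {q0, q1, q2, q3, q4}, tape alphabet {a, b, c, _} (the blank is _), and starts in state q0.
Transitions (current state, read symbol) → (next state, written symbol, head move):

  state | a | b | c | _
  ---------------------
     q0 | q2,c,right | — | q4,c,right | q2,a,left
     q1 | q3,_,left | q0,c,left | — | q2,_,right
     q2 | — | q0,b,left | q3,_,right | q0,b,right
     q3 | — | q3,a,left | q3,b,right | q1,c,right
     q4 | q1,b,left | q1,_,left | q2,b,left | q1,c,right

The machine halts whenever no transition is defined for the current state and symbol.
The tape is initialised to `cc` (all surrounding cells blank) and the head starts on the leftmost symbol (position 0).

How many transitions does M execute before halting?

14

q0 | [c]c___   read c → write c, move right, go to q4
q4 | c[c]___   read c → write b, move left, go to q2
q2 | [c]b___   read c → write _, move right, go to q3
q3 | _[b]___   read b → write a, move left, go to q3
q3 | [_]a___   read _ → write c, move right, go to q1
q1 | c[a]___   read a → write _, move left, go to q3
q3 | [c]____   read c → write b, move right, go to q3
q3 | b[_]___   read _ → write c, move right, go to q1
q1 | bc[_]__   read _ → write _, move right, go to q2
q2 | bc_[_]_   read _ → write b, move right, go to q0
q0 | bc_b[_]   read _ → write a, move left, go to q2
q2 | bc_[b]a   read b → write b, move left, go to q0
q0 | bc[_]ba   read _ → write a, move left, go to q2
q2 | b[c]aba   read c → write _, move right, go to q3
q3 | b_[a]ba
M halts after 14 transitions.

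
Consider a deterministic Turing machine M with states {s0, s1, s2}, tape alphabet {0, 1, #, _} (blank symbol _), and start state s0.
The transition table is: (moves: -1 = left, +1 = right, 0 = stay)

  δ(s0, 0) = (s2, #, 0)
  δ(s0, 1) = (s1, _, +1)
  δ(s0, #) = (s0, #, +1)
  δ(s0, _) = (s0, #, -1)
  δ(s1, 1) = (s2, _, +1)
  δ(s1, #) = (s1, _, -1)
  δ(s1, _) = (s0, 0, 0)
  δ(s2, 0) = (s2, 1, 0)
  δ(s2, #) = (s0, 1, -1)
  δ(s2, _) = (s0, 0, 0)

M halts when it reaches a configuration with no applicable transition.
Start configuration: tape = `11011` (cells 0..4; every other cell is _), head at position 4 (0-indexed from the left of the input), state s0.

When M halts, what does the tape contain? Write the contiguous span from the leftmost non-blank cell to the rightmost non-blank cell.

1__1_1

state=s0 head=4 tape=1101[1]_   (s0,1)→(s1,_,+1)
state=s1 head=5 tape=1101_[_]   (s1,_)→(s0,0,0)
state=s0 head=5 tape=1101_[0]   (s0,0)→(s2,#,0)
state=s2 head=5 tape=1101_[#]   (s2,#)→(s0,1,-1)
state=s0 head=4 tape=1101[_]1   (s0,_)→(s0,#,-1)
state=s0 head=3 tape=110[1]#1   (s0,1)→(s1,_,+1)
state=s1 head=4 tape=110_[#]1   (s1,#)→(s1,_,-1)
state=s1 head=3 tape=110[_]_1   (s1,_)→(s0,0,0)
state=s0 head=3 tape=110[0]_1   (s0,0)→(s2,#,0)
state=s2 head=3 tape=110[#]_1   (s2,#)→(s0,1,-1)
state=s0 head=2 tape=11[0]1_1   (s0,0)→(s2,#,0)
state=s2 head=2 tape=11[#]1_1   (s2,#)→(s0,1,-1)
state=s0 head=1 tape=1[1]11_1   (s0,1)→(s1,_,+1)
state=s1 head=2 tape=1_[1]1_1   (s1,1)→(s2,_,+1)
state=s2 head=3 tape=1__[1]_1
The non-blank tape span at halt is 1__1_1.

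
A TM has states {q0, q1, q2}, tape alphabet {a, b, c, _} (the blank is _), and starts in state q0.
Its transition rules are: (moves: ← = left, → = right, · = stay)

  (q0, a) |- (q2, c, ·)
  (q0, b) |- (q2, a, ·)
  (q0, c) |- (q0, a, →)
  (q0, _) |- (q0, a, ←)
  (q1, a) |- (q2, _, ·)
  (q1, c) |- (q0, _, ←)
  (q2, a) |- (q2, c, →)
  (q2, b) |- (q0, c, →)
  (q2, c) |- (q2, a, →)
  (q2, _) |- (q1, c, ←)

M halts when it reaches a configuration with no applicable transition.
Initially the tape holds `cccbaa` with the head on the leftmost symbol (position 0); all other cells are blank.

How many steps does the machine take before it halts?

state=q0 head=0 tape=_[c]ccbaa__   (q0,c)→(q0,a,→)
state=q0 head=1 tape=_a[c]cbaa__   (q0,c)→(q0,a,→)
state=q0 head=2 tape=_aa[c]baa__   (q0,c)→(q0,a,→)
state=q0 head=3 tape=_aaa[b]aa__   (q0,b)→(q2,a,·)
state=q2 head=3 tape=_aaa[a]aa__   (q2,a)→(q2,c,→)
state=q2 head=4 tape=_aaac[a]a__   (q2,a)→(q2,c,→)
state=q2 head=5 tape=_aaacc[a]__   (q2,a)→(q2,c,→)
state=q2 head=6 tape=_aaaccc[_]_   (q2,_)→(q1,c,←)
state=q1 head=5 tape=_aaacc[c]c_   (q1,c)→(q0,_,←)
state=q0 head=4 tape=_aaac[c]_c_   (q0,c)→(q0,a,→)
state=q0 head=5 tape=_aaaca[_]c_   (q0,_)→(q0,a,←)
state=q0 head=4 tape=_aaac[a]ac_   (q0,a)→(q2,c,·)
state=q2 head=4 tape=_aaac[c]ac_   (q2,c)→(q2,a,→)
state=q2 head=5 tape=_aaaca[a]c_   (q2,a)→(q2,c,→)
state=q2 head=6 tape=_aaacac[c]_   (q2,c)→(q2,a,→)
state=q2 head=7 tape=_aaacaca[_]   (q2,_)→(q1,c,←)
state=q1 head=6 tape=_aaacac[a]c   (q1,a)→(q2,_,·)
state=q2 head=6 tape=_aaacac[_]c   (q2,_)→(q1,c,←)
state=q1 head=5 tape=_aaaca[c]cc   (q1,c)→(q0,_,←)
state=q0 head=4 tape=_aaac[a]_cc   (q0,a)→(q2,c,·)
state=q2 head=4 tape=_aaac[c]_cc   (q2,c)→(q2,a,→)
state=q2 head=5 tape=_aaaca[_]cc   (q2,_)→(q1,c,←)
state=q1 head=4 tape=_aaac[a]ccc   (q1,a)→(q2,_,·)
state=q2 head=4 tape=_aaac[_]ccc   (q2,_)→(q1,c,←)
state=q1 head=3 tape=_aaa[c]cccc   (q1,c)→(q0,_,←)
state=q0 head=2 tape=_aa[a]_cccc   (q0,a)→(q2,c,·)
state=q2 head=2 tape=_aa[c]_cccc   (q2,c)→(q2,a,→)
state=q2 head=3 tape=_aaa[_]cccc   (q2,_)→(q1,c,←)
state=q1 head=2 tape=_aa[a]ccccc   (q1,a)→(q2,_,·)
state=q2 head=2 tape=_aa[_]ccccc   (q2,_)→(q1,c,←)
state=q1 head=1 tape=_a[a]cccccc   (q1,a)→(q2,_,·)
state=q2 head=1 tape=_a[_]cccccc   (q2,_)→(q1,c,←)
state=q1 head=0 tape=_[a]ccccccc   (q1,a)→(q2,_,·)
state=q2 head=0 tape=_[_]ccccccc   (q2,_)→(q1,c,←)
state=q1 head=-1 tape=[_]cccccccc
M halts after 34 transitions.

34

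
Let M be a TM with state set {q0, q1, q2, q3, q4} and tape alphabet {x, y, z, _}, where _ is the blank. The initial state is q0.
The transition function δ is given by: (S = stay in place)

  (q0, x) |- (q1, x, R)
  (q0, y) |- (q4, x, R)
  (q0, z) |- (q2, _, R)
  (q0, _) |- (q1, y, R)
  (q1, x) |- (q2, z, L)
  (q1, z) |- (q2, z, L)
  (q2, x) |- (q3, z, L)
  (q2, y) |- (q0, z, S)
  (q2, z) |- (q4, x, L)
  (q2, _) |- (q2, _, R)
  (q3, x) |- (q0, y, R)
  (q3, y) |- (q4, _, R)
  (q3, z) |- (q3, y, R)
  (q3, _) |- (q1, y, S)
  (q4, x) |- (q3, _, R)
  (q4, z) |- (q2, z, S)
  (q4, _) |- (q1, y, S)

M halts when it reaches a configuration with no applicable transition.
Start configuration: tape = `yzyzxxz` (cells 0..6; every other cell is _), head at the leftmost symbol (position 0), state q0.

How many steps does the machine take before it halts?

q0 | [y]zyzxxz   read y → write x, move R, go to q4
q4 | x[z]yzxxz   read z → write z, move S, go to q2
q2 | x[z]yzxxz   read z → write x, move L, go to q4
q4 | [x]xyzxxz   read x → write _, move R, go to q3
q3 | _[x]yzxxz   read x → write y, move R, go to q0
q0 | _y[y]zxxz   read y → write x, move R, go to q4
q4 | _yx[z]xxz   read z → write z, move S, go to q2
q2 | _yx[z]xxz   read z → write x, move L, go to q4
q4 | _y[x]xxxz   read x → write _, move R, go to q3
q3 | _y_[x]xxz   read x → write y, move R, go to q0
q0 | _y_y[x]xz   read x → write x, move R, go to q1
q1 | _y_yx[x]z   read x → write z, move L, go to q2
q2 | _y_y[x]zz   read x → write z, move L, go to q3
q3 | _y_[y]zzz   read y → write _, move R, go to q4
q4 | _y__[z]zz   read z → write z, move S, go to q2
q2 | _y__[z]zz   read z → write x, move L, go to q4
q4 | _y_[_]xzz   read _ → write y, move S, go to q1
q1 | _y_[y]xzz
M halts after 17 transitions.

17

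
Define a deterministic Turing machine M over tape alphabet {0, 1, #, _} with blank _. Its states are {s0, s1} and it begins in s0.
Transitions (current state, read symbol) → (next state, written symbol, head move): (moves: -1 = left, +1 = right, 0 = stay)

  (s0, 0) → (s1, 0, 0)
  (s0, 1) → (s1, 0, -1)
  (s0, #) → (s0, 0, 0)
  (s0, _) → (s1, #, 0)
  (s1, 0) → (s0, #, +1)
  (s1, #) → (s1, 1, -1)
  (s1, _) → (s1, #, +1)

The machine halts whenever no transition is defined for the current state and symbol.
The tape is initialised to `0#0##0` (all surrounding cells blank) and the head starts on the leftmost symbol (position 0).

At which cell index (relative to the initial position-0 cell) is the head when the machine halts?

0

state=s0 head=0 tape=_[0]#0##0_   (s0,0)→(s1,0,0)
state=s1 head=0 tape=_[0]#0##0_   (s1,0)→(s0,#,+1)
state=s0 head=1 tape=_#[#]0##0_   (s0,#)→(s0,0,0)
state=s0 head=1 tape=_#[0]0##0_   (s0,0)→(s1,0,0)
state=s1 head=1 tape=_#[0]0##0_   (s1,0)→(s0,#,+1)
state=s0 head=2 tape=_##[0]##0_   (s0,0)→(s1,0,0)
state=s1 head=2 tape=_##[0]##0_   (s1,0)→(s0,#,+1)
state=s0 head=3 tape=_###[#]#0_   (s0,#)→(s0,0,0)
state=s0 head=3 tape=_###[0]#0_   (s0,0)→(s1,0,0)
state=s1 head=3 tape=_###[0]#0_   (s1,0)→(s0,#,+1)
state=s0 head=4 tape=_####[#]0_   (s0,#)→(s0,0,0)
state=s0 head=4 tape=_####[0]0_   (s0,0)→(s1,0,0)
state=s1 head=4 tape=_####[0]0_   (s1,0)→(s0,#,+1)
state=s0 head=5 tape=_#####[0]_   (s0,0)→(s1,0,0)
state=s1 head=5 tape=_#####[0]_   (s1,0)→(s0,#,+1)
state=s0 head=6 tape=_######[_]   (s0,_)→(s1,#,0)
state=s1 head=6 tape=_######[#]   (s1,#)→(s1,1,-1)
state=s1 head=5 tape=_#####[#]1   (s1,#)→(s1,1,-1)
state=s1 head=4 tape=_####[#]11   (s1,#)→(s1,1,-1)
state=s1 head=3 tape=_###[#]111   (s1,#)→(s1,1,-1)
state=s1 head=2 tape=_##[#]1111   (s1,#)→(s1,1,-1)
state=s1 head=1 tape=_#[#]11111   (s1,#)→(s1,1,-1)
state=s1 head=0 tape=_[#]111111   (s1,#)→(s1,1,-1)
state=s1 head=-1 tape=[_]1111111   (s1,_)→(s1,#,+1)
state=s1 head=0 tape=#[1]111111
At halt the head is at cell 0.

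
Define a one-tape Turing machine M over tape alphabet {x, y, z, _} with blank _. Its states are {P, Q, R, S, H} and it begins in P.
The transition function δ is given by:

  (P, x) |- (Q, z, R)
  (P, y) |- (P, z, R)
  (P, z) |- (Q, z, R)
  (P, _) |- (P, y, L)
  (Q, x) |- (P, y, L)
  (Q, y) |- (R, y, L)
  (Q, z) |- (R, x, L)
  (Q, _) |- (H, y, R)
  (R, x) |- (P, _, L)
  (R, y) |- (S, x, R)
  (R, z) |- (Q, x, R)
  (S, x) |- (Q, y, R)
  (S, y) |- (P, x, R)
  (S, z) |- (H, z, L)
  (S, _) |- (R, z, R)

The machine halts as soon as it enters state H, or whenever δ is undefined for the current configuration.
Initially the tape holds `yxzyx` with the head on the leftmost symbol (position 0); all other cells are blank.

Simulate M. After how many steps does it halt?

state=P head=0 tape=[y]xzyx   (P,y)→(P,z,R)
state=P head=1 tape=z[x]zyx   (P,x)→(Q,z,R)
state=Q head=2 tape=zz[z]yx   (Q,z)→(R,x,L)
state=R head=1 tape=z[z]xyx   (R,z)→(Q,x,R)
state=Q head=2 tape=zx[x]yx   (Q,x)→(P,y,L)
state=P head=1 tape=z[x]yyx   (P,x)→(Q,z,R)
state=Q head=2 tape=zz[y]yx   (Q,y)→(R,y,L)
state=R head=1 tape=z[z]yyx   (R,z)→(Q,x,R)
state=Q head=2 tape=zx[y]yx   (Q,y)→(R,y,L)
state=R head=1 tape=z[x]yyx   (R,x)→(P,_,L)
state=P head=0 tape=[z]_yyx   (P,z)→(Q,z,R)
state=Q head=1 tape=z[_]yyx   (Q,_)→(H,y,R)
state=H head=2 tape=zy[y]yx
M halts after 12 transitions.

12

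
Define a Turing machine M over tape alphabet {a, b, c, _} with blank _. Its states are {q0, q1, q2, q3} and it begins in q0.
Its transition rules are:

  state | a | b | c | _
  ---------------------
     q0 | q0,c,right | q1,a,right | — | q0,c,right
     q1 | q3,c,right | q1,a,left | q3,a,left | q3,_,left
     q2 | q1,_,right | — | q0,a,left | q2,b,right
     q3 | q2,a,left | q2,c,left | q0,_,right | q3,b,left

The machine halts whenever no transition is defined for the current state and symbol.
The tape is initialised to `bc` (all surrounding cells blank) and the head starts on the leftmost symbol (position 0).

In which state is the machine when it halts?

q0 | _[b]c__   read b → write a, move right, go to q1
q1 | _a[c]__   read c → write a, move left, go to q3
q3 | _[a]a__   read a → write a, move left, go to q2
q2 | [_]aa__   read _ → write b, move right, go to q2
q2 | b[a]a__   read a → write _, move right, go to q1
q1 | b_[a]__   read a → write c, move right, go to q3
q3 | b_c[_]_   read _ → write b, move left, go to q3
q3 | b_[c]b_   read c → write _, move right, go to q0
q0 | b__[b]_   read b → write a, move right, go to q1
q1 | b__a[_]   read _ → write _, move left, go to q3
q3 | b__[a]_   read a → write a, move left, go to q2
q2 | b_[_]a_   read _ → write b, move right, go to q2
q2 | b_b[a]_   read a → write _, move right, go to q1
q1 | b_b_[_]   read _ → write _, move left, go to q3
q3 | b_b[_]_   read _ → write b, move left, go to q3
q3 | b_[b]b_   read b → write c, move left, go to q2
q2 | b[_]cb_   read _ → write b, move right, go to q2
q2 | bb[c]b_   read c → write a, move left, go to q0
q0 | b[b]ab_   read b → write a, move right, go to q1
q1 | ba[a]b_   read a → write c, move right, go to q3
q3 | bac[b]_   read b → write c, move left, go to q2
q2 | ba[c]c_   read c → write a, move left, go to q0
q0 | b[a]ac_   read a → write c, move right, go to q0
q0 | bc[a]c_   read a → write c, move right, go to q0
q0 | bcc[c]_
No transition is defined for (q0, c); M halts in state q0.

q0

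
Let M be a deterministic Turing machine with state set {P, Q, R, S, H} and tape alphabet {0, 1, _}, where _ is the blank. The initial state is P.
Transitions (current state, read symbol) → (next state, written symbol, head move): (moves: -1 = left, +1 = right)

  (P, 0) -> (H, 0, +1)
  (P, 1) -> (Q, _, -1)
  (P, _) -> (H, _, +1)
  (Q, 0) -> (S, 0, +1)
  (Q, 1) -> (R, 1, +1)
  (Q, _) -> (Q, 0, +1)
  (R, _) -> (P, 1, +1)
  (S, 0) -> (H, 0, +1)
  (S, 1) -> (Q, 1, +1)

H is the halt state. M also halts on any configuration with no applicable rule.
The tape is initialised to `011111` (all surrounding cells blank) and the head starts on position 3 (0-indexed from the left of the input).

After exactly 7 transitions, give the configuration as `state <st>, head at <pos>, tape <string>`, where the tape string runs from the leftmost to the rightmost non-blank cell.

P | 011[1]11   read 1 → write _, move -1, go to Q
Q | 01[1]_11   read 1 → write 1, move +1, go to R
R | 011[_]11   read _ → write 1, move +1, go to P
P | 0111[1]1   read 1 → write _, move -1, go to Q
Q | 011[1]_1   read 1 → write 1, move +1, go to R
R | 0111[_]1   read _ → write 1, move +1, go to P
P | 01111[1]   read 1 → write _, move -1, go to Q
Q | 0111[1]_
After 7 steps: state Q, head at 4, tape 01111.

state Q, head at 4, tape 01111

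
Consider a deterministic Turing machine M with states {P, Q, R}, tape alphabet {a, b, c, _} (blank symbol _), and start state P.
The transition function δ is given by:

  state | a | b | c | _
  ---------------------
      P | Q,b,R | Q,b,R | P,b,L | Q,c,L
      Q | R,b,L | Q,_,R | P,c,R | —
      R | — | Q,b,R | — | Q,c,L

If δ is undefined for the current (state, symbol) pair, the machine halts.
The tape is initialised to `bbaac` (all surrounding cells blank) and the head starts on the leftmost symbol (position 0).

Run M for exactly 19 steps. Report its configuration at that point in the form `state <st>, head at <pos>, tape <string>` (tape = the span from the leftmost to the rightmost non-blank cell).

P | [b]baac_   read b → write b, move R, go to Q
Q | b[b]aac_   read b → write _, move R, go to Q
Q | b_[a]ac_   read a → write b, move L, go to R
R | b[_]bac_   read _ → write c, move L, go to Q
Q | [b]cbac_   read b → write _, move R, go to Q
Q | _[c]bac_   read c → write c, move R, go to P
P | _c[b]ac_   read b → write b, move R, go to Q
Q | _cb[a]c_   read a → write b, move L, go to R
R | _c[b]bc_   read b → write b, move R, go to Q
Q | _cb[b]c_   read b → write _, move R, go to Q
Q | _cb_[c]_   read c → write c, move R, go to P
P | _cb_c[_]   read _ → write c, move L, go to Q
Q | _cb_[c]c   read c → write c, move R, go to P
P | _cb_c[c]   read c → write b, move L, go to P
P | _cb_[c]b   read c → write b, move L, go to P
P | _cb[_]bb   read _ → write c, move L, go to Q
Q | _c[b]cbb   read b → write _, move R, go to Q
Q | _c_[c]bb   read c → write c, move R, go to P
P | _c_c[b]b   read b → write b, move R, go to Q
Q | _c_cb[b]
After 19 steps: state Q, head at 5, tape c_cbb.

state Q, head at 5, tape c_cbb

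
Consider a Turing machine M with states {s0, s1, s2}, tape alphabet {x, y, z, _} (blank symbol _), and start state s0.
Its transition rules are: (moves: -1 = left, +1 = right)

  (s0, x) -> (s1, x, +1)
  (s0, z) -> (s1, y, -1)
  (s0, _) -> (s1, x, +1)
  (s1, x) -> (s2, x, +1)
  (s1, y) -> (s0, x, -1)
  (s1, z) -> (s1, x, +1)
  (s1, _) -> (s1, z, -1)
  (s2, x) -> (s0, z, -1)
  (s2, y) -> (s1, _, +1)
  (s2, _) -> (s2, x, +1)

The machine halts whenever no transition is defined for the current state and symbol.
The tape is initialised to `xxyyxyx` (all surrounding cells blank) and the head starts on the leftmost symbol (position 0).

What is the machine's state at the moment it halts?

s0 | [x]xyyxyx_   read x → write x, move +1, go to s1
s1 | x[x]yyxyx_   read x → write x, move +1, go to s2
s2 | xx[y]yxyx_   read y → write _, move +1, go to s1
s1 | xx_[y]xyx_   read y → write x, move -1, go to s0
s0 | xx[_]xxyx_   read _ → write x, move +1, go to s1
s1 | xxx[x]xyx_   read x → write x, move +1, go to s2
s2 | xxxx[x]yx_   read x → write z, move -1, go to s0
s0 | xxx[x]zyx_   read x → write x, move +1, go to s1
s1 | xxxx[z]yx_   read z → write x, move +1, go to s1
s1 | xxxxx[y]x_   read y → write x, move -1, go to s0
s0 | xxxx[x]xx_   read x → write x, move +1, go to s1
s1 | xxxxx[x]x_   read x → write x, move +1, go to s2
s2 | xxxxxx[x]_   read x → write z, move -1, go to s0
s0 | xxxxx[x]z_   read x → write x, move +1, go to s1
s1 | xxxxxx[z]_   read z → write x, move +1, go to s1
s1 | xxxxxxx[_]   read _ → write z, move -1, go to s1
s1 | xxxxxx[x]z   read x → write x, move +1, go to s2
s2 | xxxxxxx[z]
No transition is defined for (s2, z); M halts in state s2.

s2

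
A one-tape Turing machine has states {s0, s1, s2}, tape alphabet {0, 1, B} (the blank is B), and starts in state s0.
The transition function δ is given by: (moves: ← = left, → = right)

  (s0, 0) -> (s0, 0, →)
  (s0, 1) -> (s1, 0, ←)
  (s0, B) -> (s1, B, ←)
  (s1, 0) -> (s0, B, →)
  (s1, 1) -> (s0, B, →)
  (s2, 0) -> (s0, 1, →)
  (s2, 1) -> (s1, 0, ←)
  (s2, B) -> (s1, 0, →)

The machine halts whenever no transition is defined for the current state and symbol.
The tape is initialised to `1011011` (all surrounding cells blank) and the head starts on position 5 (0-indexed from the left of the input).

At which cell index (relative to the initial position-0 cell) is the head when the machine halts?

6

s0 | 10110[1]1B   read 1 → write 0, move ←, go to s1
s1 | 1011[0]01B   read 0 → write B, move →, go to s0
s0 | 1011B[0]1B   read 0 → write 0, move →, go to s0
s0 | 1011B0[1]B   read 1 → write 0, move ←, go to s1
s1 | 1011B[0]0B   read 0 → write B, move →, go to s0
s0 | 1011BB[0]B   read 0 → write 0, move →, go to s0
s0 | 1011BB0[B]   read B → write B, move ←, go to s1
s1 | 1011BB[0]B   read 0 → write B, move →, go to s0
s0 | 1011BBB[B]   read B → write B, move ←, go to s1
s1 | 1011BB[B]B
At halt the head is at cell 6.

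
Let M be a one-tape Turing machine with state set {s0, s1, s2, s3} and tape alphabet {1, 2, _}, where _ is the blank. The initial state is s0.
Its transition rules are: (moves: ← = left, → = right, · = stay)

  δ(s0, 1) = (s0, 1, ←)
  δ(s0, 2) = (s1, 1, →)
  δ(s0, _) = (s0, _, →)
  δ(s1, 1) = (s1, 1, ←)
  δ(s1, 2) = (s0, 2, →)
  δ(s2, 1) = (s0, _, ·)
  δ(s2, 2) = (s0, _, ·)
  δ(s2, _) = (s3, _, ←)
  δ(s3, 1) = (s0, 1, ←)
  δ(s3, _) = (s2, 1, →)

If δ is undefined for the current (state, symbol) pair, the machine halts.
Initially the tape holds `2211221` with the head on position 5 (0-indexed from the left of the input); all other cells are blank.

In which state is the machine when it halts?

s1

state=s0 head=5 tape=_22112[2]1   (s0,2)→(s1,1,→)
state=s1 head=6 tape=_221121[1]   (s1,1)→(s1,1,←)
state=s1 head=5 tape=_22112[1]1   (s1,1)→(s1,1,←)
state=s1 head=4 tape=_2211[2]11   (s1,2)→(s0,2,→)
state=s0 head=5 tape=_22112[1]1   (s0,1)→(s0,1,←)
state=s0 head=4 tape=_2211[2]11   (s0,2)→(s1,1,→)
state=s1 head=5 tape=_22111[1]1   (s1,1)→(s1,1,←)
state=s1 head=4 tape=_2211[1]11   (s1,1)→(s1,1,←)
state=s1 head=3 tape=_221[1]111   (s1,1)→(s1,1,←)
state=s1 head=2 tape=_22[1]1111   (s1,1)→(s1,1,←)
state=s1 head=1 tape=_2[2]11111   (s1,2)→(s0,2,→)
state=s0 head=2 tape=_22[1]1111   (s0,1)→(s0,1,←)
state=s0 head=1 tape=_2[2]11111   (s0,2)→(s1,1,→)
state=s1 head=2 tape=_21[1]1111   (s1,1)→(s1,1,←)
state=s1 head=1 tape=_2[1]11111   (s1,1)→(s1,1,←)
state=s1 head=0 tape=_[2]111111   (s1,2)→(s0,2,→)
state=s0 head=1 tape=_2[1]11111   (s0,1)→(s0,1,←)
state=s0 head=0 tape=_[2]111111   (s0,2)→(s1,1,→)
state=s1 head=1 tape=_1[1]11111   (s1,1)→(s1,1,←)
state=s1 head=0 tape=_[1]111111   (s1,1)→(s1,1,←)
state=s1 head=-1 tape=[_]1111111
No transition is defined for (s1, _); M halts in state s1.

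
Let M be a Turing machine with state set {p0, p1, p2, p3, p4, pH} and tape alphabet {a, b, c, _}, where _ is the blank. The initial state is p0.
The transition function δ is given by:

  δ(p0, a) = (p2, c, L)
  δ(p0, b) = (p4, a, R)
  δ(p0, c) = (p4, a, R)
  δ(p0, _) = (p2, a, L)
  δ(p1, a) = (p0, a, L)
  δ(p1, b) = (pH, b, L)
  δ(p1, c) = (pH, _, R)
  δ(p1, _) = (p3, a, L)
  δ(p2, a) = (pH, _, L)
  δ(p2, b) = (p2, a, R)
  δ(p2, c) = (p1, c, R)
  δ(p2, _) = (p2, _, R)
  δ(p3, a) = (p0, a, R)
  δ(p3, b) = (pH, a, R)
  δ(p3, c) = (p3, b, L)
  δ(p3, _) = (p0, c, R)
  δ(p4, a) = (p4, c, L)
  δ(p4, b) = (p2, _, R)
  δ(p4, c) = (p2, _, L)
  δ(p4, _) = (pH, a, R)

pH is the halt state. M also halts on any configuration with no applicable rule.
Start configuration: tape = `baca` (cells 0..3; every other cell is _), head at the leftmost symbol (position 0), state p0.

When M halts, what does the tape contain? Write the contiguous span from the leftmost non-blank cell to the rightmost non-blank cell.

accca

state=p0 head=0 tape=_[b]aca   (p0,b)→(p4,a,R)
state=p4 head=1 tape=_a[a]ca   (p4,a)→(p4,c,L)
state=p4 head=0 tape=_[a]cca   (p4,a)→(p4,c,L)
state=p4 head=-1 tape=[_]ccca   (p4,_)→(pH,a,R)
state=pH head=0 tape=a[c]cca
The non-blank tape span at halt is accca.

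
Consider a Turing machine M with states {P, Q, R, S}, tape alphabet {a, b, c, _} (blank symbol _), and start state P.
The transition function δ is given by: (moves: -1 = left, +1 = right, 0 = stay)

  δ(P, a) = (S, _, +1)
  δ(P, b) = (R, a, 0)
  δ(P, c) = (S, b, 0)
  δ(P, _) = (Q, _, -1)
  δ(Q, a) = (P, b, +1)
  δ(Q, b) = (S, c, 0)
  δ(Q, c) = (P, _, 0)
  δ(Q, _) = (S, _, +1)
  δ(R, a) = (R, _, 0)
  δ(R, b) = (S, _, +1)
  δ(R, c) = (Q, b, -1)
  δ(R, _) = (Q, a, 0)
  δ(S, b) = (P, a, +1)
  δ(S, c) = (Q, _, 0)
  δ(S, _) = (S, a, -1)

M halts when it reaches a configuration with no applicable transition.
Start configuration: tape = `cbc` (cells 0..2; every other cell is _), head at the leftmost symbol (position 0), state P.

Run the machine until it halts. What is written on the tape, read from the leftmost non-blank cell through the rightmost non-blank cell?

aa_a

state=P head=0 tape=[c]bc_   (P,c)→(S,b,0)
state=S head=0 tape=[b]bc_   (S,b)→(P,a,+1)
state=P head=1 tape=a[b]c_   (P,b)→(R,a,0)
state=R head=1 tape=a[a]c_   (R,a)→(R,_,0)
state=R head=1 tape=a[_]c_   (R,_)→(Q,a,0)
state=Q head=1 tape=a[a]c_   (Q,a)→(P,b,+1)
state=P head=2 tape=ab[c]_   (P,c)→(S,b,0)
state=S head=2 tape=ab[b]_   (S,b)→(P,a,+1)
state=P head=3 tape=aba[_]   (P,_)→(Q,_,-1)
state=Q head=2 tape=ab[a]_   (Q,a)→(P,b,+1)
state=P head=3 tape=abb[_]   (P,_)→(Q,_,-1)
state=Q head=2 tape=ab[b]_   (Q,b)→(S,c,0)
state=S head=2 tape=ab[c]_   (S,c)→(Q,_,0)
state=Q head=2 tape=ab[_]_   (Q,_)→(S,_,+1)
state=S head=3 tape=ab_[_]   (S,_)→(S,a,-1)
state=S head=2 tape=ab[_]a   (S,_)→(S,a,-1)
state=S head=1 tape=a[b]aa   (S,b)→(P,a,+1)
state=P head=2 tape=aa[a]a   (P,a)→(S,_,+1)
state=S head=3 tape=aa_[a]
The non-blank tape span at halt is aa_a.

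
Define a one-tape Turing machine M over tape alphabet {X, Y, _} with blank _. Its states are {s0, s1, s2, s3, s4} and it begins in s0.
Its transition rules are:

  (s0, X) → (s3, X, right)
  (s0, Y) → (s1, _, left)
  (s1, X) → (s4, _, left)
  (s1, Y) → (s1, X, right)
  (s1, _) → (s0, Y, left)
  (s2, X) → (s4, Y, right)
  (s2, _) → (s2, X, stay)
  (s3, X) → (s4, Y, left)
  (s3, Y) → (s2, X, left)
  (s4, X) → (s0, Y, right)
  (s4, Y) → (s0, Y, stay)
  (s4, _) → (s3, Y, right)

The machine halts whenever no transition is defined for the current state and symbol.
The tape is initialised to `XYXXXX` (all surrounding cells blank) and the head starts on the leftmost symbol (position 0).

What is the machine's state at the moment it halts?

state=s0 head=0 tape=[X]YXXXX_   (s0,X)→(s3,X,right)
state=s3 head=1 tape=X[Y]XXXX_   (s3,Y)→(s2,X,left)
state=s2 head=0 tape=[X]XXXXX_   (s2,X)→(s4,Y,right)
state=s4 head=1 tape=Y[X]XXXX_   (s4,X)→(s0,Y,right)
state=s0 head=2 tape=YY[X]XXX_   (s0,X)→(s3,X,right)
state=s3 head=3 tape=YYX[X]XX_   (s3,X)→(s4,Y,left)
state=s4 head=2 tape=YY[X]YXX_   (s4,X)→(s0,Y,right)
state=s0 head=3 tape=YYY[Y]XX_   (s0,Y)→(s1,_,left)
state=s1 head=2 tape=YY[Y]_XX_   (s1,Y)→(s1,X,right)
state=s1 head=3 tape=YYX[_]XX_   (s1,_)→(s0,Y,left)
state=s0 head=2 tape=YY[X]YXX_   (s0,X)→(s3,X,right)
state=s3 head=3 tape=YYX[Y]XX_   (s3,Y)→(s2,X,left)
state=s2 head=2 tape=YY[X]XXX_   (s2,X)→(s4,Y,right)
state=s4 head=3 tape=YYY[X]XX_   (s4,X)→(s0,Y,right)
state=s0 head=4 tape=YYYY[X]X_   (s0,X)→(s3,X,right)
state=s3 head=5 tape=YYYYX[X]_   (s3,X)→(s4,Y,left)
state=s4 head=4 tape=YYYY[X]Y_   (s4,X)→(s0,Y,right)
state=s0 head=5 tape=YYYYY[Y]_   (s0,Y)→(s1,_,left)
state=s1 head=4 tape=YYYY[Y]__   (s1,Y)→(s1,X,right)
state=s1 head=5 tape=YYYYX[_]_   (s1,_)→(s0,Y,left)
state=s0 head=4 tape=YYYY[X]Y_   (s0,X)→(s3,X,right)
state=s3 head=5 tape=YYYYX[Y]_   (s3,Y)→(s2,X,left)
state=s2 head=4 tape=YYYY[X]X_   (s2,X)→(s4,Y,right)
state=s4 head=5 tape=YYYYY[X]_   (s4,X)→(s0,Y,right)
state=s0 head=6 tape=YYYYYY[_]
No transition is defined for (s0, _); M halts in state s0.

s0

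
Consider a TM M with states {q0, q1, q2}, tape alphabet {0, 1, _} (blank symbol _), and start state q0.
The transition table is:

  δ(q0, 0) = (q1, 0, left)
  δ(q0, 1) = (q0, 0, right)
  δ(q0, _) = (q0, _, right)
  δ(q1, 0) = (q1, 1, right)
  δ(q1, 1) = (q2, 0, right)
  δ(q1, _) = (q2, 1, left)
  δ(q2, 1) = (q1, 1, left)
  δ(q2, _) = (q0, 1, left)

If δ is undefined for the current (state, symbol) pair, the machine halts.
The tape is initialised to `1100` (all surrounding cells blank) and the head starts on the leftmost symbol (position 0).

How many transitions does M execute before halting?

state=q0 head=0 tape=[1]100__   (q0,1)→(q0,0,right)
state=q0 head=1 tape=0[1]00__   (q0,1)→(q0,0,right)
state=q0 head=2 tape=00[0]0__   (q0,0)→(q1,0,left)
state=q1 head=1 tape=0[0]00__   (q1,0)→(q1,1,right)
state=q1 head=2 tape=01[0]0__   (q1,0)→(q1,1,right)
state=q1 head=3 tape=011[0]__   (q1,0)→(q1,1,right)
state=q1 head=4 tape=0111[_]_   (q1,_)→(q2,1,left)
state=q2 head=3 tape=011[1]1_   (q2,1)→(q1,1,left)
state=q1 head=2 tape=01[1]11_   (q1,1)→(q2,0,right)
state=q2 head=3 tape=010[1]1_   (q2,1)→(q1,1,left)
state=q1 head=2 tape=01[0]11_   (q1,0)→(q1,1,right)
state=q1 head=3 tape=011[1]1_   (q1,1)→(q2,0,right)
state=q2 head=4 tape=0110[1]_   (q2,1)→(q1,1,left)
state=q1 head=3 tape=011[0]1_   (q1,0)→(q1,1,right)
state=q1 head=4 tape=0111[1]_   (q1,1)→(q2,0,right)
state=q2 head=5 tape=01110[_]   (q2,_)→(q0,1,left)
state=q0 head=4 tape=0111[0]1   (q0,0)→(q1,0,left)
state=q1 head=3 tape=011[1]01   (q1,1)→(q2,0,right)
state=q2 head=4 tape=0110[0]1
M halts after 18 transitions.

18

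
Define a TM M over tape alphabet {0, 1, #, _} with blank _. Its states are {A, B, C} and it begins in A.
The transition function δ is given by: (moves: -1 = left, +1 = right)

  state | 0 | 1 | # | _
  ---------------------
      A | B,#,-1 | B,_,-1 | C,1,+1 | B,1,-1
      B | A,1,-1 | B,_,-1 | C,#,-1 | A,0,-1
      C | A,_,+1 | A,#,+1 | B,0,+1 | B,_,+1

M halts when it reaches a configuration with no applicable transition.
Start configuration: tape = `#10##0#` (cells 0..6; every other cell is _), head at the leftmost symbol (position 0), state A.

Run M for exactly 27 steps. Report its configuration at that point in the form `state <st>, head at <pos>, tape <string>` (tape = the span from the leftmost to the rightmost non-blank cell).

A | _[#]10##0#   read # → write 1, move +1, go to C
C | _1[1]0##0#   read 1 → write #, move +1, go to A
A | _1#[0]##0#   read 0 → write #, move -1, go to B
B | _1[#]###0#   read # → write #, move -1, go to C
C | _[1]####0#   read 1 → write #, move +1, go to A
A | _#[#]###0#   read # → write 1, move +1, go to C
C | _#1[#]##0#   read # → write 0, move +1, go to B
B | _#10[#]#0#   read # → write #, move -1, go to C
C | _#1[0]##0#   read 0 → write _, move +1, go to A
A | _#1_[#]#0#   read # → write 1, move +1, go to C
C | _#1_1[#]0#   read # → write 0, move +1, go to B
B | _#1_10[0]#   read 0 → write 1, move -1, go to A
A | _#1_1[0]1#   read 0 → write #, move -1, go to B
B | _#1_[1]#1#   read 1 → write _, move -1, go to B
B | _#1[_]_#1#   read _ → write 0, move -1, go to A
A | _#[1]0_#1#   read 1 → write _, move -1, go to B
B | _[#]_0_#1#   read # → write #, move -1, go to C
C | [_]#_0_#1#   read _ → write _, move +1, go to B
B | _[#]_0_#1#   read # → write #, move -1, go to C
C | [_]#_0_#1#   read _ → write _, move +1, go to B
B | _[#]_0_#1#   read # → write #, move -1, go to C
C | [_]#_0_#1#   read _ → write _, move +1, go to B
B | _[#]_0_#1#   read # → write #, move -1, go to C
C | [_]#_0_#1#   read _ → write _, move +1, go to B
B | _[#]_0_#1#   read # → write #, move -1, go to C
C | [_]#_0_#1#   read _ → write _, move +1, go to B
B | _[#]_0_#1#   read # → write #, move -1, go to C
C | [_]#_0_#1#
After 27 steps: state C, head at -1, tape #_0_#1#.

state C, head at -1, tape #_0_#1#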